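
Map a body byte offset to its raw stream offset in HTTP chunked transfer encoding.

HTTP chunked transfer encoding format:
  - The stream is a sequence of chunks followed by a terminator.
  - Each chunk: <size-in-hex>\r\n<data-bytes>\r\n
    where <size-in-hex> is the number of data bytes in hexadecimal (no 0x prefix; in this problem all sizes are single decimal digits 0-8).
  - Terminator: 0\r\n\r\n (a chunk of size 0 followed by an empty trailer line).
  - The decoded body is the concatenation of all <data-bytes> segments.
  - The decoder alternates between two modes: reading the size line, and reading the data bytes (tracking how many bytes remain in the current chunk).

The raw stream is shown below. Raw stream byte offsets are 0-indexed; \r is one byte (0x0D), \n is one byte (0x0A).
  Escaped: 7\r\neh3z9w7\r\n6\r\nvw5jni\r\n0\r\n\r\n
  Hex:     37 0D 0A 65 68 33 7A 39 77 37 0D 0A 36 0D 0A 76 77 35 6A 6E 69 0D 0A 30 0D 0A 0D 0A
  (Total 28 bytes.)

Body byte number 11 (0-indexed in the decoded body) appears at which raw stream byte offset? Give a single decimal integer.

Answer: 19

Derivation:
Chunk 1: stream[0..1]='7' size=0x7=7, data at stream[3..10]='eh3z9w7' -> body[0..7], body so far='eh3z9w7'
Chunk 2: stream[12..13]='6' size=0x6=6, data at stream[15..21]='vw5jni' -> body[7..13], body so far='eh3z9w7vw5jni'
Chunk 3: stream[23..24]='0' size=0 (terminator). Final body='eh3z9w7vw5jni' (13 bytes)
Body byte 11 at stream offset 19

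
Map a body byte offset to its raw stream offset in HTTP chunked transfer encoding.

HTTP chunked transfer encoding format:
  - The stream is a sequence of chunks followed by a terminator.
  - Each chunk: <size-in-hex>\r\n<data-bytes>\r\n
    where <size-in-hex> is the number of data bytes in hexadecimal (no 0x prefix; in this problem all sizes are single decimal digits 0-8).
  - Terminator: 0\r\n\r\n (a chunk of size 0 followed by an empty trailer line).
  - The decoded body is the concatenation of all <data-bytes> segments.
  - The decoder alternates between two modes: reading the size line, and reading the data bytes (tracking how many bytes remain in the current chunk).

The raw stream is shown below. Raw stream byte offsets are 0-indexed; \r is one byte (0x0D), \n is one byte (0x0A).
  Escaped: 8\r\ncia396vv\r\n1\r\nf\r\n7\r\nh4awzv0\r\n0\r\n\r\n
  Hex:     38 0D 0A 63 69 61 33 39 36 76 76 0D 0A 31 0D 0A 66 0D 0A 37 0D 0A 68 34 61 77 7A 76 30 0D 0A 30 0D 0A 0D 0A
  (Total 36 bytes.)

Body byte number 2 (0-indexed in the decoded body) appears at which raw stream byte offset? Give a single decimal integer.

Chunk 1: stream[0..1]='8' size=0x8=8, data at stream[3..11]='cia396vv' -> body[0..8], body so far='cia396vv'
Chunk 2: stream[13..14]='1' size=0x1=1, data at stream[16..17]='f' -> body[8..9], body so far='cia396vvf'
Chunk 3: stream[19..20]='7' size=0x7=7, data at stream[22..29]='h4awzv0' -> body[9..16], body so far='cia396vvfh4awzv0'
Chunk 4: stream[31..32]='0' size=0 (terminator). Final body='cia396vvfh4awzv0' (16 bytes)
Body byte 2 at stream offset 5

Answer: 5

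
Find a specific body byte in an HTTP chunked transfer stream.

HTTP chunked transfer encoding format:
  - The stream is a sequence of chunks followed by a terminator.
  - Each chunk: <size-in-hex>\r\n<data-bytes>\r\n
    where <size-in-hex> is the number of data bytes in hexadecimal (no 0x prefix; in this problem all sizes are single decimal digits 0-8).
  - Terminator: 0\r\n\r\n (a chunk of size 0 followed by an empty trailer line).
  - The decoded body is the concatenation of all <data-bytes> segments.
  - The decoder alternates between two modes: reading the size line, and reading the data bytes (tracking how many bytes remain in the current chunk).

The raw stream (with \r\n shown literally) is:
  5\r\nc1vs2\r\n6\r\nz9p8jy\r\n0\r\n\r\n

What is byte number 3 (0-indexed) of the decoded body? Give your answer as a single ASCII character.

Answer: s

Derivation:
Chunk 1: stream[0..1]='5' size=0x5=5, data at stream[3..8]='c1vs2' -> body[0..5], body so far='c1vs2'
Chunk 2: stream[10..11]='6' size=0x6=6, data at stream[13..19]='z9p8jy' -> body[5..11], body so far='c1vs2z9p8jy'
Chunk 3: stream[21..22]='0' size=0 (terminator). Final body='c1vs2z9p8jy' (11 bytes)
Body byte 3 = 's'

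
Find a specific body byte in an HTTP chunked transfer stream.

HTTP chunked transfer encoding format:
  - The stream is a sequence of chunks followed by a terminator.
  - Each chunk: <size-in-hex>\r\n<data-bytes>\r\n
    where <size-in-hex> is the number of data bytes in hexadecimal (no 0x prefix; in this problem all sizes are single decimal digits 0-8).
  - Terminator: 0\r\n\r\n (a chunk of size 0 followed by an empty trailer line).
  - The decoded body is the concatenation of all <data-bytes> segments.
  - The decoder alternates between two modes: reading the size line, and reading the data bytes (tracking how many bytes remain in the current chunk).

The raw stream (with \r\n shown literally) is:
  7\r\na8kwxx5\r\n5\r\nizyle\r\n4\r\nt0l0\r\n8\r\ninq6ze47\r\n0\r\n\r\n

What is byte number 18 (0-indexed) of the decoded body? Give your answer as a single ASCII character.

Answer: q

Derivation:
Chunk 1: stream[0..1]='7' size=0x7=7, data at stream[3..10]='a8kwxx5' -> body[0..7], body so far='a8kwxx5'
Chunk 2: stream[12..13]='5' size=0x5=5, data at stream[15..20]='izyle' -> body[7..12], body so far='a8kwxx5izyle'
Chunk 3: stream[22..23]='4' size=0x4=4, data at stream[25..29]='t0l0' -> body[12..16], body so far='a8kwxx5izylet0l0'
Chunk 4: stream[31..32]='8' size=0x8=8, data at stream[34..42]='inq6ze47' -> body[16..24], body so far='a8kwxx5izylet0l0inq6ze47'
Chunk 5: stream[44..45]='0' size=0 (terminator). Final body='a8kwxx5izylet0l0inq6ze47' (24 bytes)
Body byte 18 = 'q'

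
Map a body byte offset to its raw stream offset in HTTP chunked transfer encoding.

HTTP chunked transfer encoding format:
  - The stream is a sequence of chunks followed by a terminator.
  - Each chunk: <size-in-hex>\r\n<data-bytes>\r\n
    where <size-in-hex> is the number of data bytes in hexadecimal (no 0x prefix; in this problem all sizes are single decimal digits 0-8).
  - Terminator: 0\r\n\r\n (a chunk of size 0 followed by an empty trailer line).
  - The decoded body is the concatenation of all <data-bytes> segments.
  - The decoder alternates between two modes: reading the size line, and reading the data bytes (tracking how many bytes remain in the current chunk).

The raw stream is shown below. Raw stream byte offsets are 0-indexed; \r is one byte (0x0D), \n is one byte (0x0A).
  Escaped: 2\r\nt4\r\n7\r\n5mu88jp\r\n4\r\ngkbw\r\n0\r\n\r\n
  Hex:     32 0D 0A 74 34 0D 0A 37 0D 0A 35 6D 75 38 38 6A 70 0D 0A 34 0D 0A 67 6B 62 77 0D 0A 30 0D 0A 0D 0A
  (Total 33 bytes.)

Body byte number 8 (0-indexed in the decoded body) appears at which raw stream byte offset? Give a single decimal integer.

Chunk 1: stream[0..1]='2' size=0x2=2, data at stream[3..5]='t4' -> body[0..2], body so far='t4'
Chunk 2: stream[7..8]='7' size=0x7=7, data at stream[10..17]='5mu88jp' -> body[2..9], body so far='t45mu88jp'
Chunk 3: stream[19..20]='4' size=0x4=4, data at stream[22..26]='gkbw' -> body[9..13], body so far='t45mu88jpgkbw'
Chunk 4: stream[28..29]='0' size=0 (terminator). Final body='t45mu88jpgkbw' (13 bytes)
Body byte 8 at stream offset 16

Answer: 16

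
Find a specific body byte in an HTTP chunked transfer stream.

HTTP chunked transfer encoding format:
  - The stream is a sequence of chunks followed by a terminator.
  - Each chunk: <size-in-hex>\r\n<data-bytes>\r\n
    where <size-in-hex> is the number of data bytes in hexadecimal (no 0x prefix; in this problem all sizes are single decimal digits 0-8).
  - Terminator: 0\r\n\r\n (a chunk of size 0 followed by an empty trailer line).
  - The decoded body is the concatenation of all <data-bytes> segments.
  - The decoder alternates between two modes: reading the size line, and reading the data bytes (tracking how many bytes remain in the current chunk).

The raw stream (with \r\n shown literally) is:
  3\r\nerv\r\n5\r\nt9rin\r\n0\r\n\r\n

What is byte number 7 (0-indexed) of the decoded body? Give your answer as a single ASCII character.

Chunk 1: stream[0..1]='3' size=0x3=3, data at stream[3..6]='erv' -> body[0..3], body so far='erv'
Chunk 2: stream[8..9]='5' size=0x5=5, data at stream[11..16]='t9rin' -> body[3..8], body so far='ervt9rin'
Chunk 3: stream[18..19]='0' size=0 (terminator). Final body='ervt9rin' (8 bytes)
Body byte 7 = 'n'

Answer: n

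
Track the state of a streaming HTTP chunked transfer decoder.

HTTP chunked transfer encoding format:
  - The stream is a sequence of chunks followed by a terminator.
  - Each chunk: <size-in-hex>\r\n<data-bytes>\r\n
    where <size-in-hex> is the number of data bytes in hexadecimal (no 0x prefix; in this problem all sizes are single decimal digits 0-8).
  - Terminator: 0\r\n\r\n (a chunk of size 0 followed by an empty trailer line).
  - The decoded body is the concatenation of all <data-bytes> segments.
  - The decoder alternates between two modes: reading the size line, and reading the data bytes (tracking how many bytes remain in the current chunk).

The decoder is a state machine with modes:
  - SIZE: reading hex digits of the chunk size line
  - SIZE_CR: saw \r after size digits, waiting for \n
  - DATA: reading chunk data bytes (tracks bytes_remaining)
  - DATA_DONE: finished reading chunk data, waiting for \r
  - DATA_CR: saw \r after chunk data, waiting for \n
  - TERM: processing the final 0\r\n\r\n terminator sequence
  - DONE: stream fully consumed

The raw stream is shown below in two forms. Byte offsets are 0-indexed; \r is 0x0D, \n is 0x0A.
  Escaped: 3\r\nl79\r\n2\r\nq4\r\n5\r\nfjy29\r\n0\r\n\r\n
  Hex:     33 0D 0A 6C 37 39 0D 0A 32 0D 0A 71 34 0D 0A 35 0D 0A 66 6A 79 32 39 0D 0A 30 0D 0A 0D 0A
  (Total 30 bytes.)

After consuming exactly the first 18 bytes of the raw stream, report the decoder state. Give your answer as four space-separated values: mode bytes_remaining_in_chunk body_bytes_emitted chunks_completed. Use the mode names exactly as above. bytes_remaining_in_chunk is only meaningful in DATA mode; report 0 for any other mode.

Answer: DATA 5 5 2

Derivation:
Byte 0 = '3': mode=SIZE remaining=0 emitted=0 chunks_done=0
Byte 1 = 0x0D: mode=SIZE_CR remaining=0 emitted=0 chunks_done=0
Byte 2 = 0x0A: mode=DATA remaining=3 emitted=0 chunks_done=0
Byte 3 = 'l': mode=DATA remaining=2 emitted=1 chunks_done=0
Byte 4 = '7': mode=DATA remaining=1 emitted=2 chunks_done=0
Byte 5 = '9': mode=DATA_DONE remaining=0 emitted=3 chunks_done=0
Byte 6 = 0x0D: mode=DATA_CR remaining=0 emitted=3 chunks_done=0
Byte 7 = 0x0A: mode=SIZE remaining=0 emitted=3 chunks_done=1
Byte 8 = '2': mode=SIZE remaining=0 emitted=3 chunks_done=1
Byte 9 = 0x0D: mode=SIZE_CR remaining=0 emitted=3 chunks_done=1
Byte 10 = 0x0A: mode=DATA remaining=2 emitted=3 chunks_done=1
Byte 11 = 'q': mode=DATA remaining=1 emitted=4 chunks_done=1
Byte 12 = '4': mode=DATA_DONE remaining=0 emitted=5 chunks_done=1
Byte 13 = 0x0D: mode=DATA_CR remaining=0 emitted=5 chunks_done=1
Byte 14 = 0x0A: mode=SIZE remaining=0 emitted=5 chunks_done=2
Byte 15 = '5': mode=SIZE remaining=0 emitted=5 chunks_done=2
Byte 16 = 0x0D: mode=SIZE_CR remaining=0 emitted=5 chunks_done=2
Byte 17 = 0x0A: mode=DATA remaining=5 emitted=5 chunks_done=2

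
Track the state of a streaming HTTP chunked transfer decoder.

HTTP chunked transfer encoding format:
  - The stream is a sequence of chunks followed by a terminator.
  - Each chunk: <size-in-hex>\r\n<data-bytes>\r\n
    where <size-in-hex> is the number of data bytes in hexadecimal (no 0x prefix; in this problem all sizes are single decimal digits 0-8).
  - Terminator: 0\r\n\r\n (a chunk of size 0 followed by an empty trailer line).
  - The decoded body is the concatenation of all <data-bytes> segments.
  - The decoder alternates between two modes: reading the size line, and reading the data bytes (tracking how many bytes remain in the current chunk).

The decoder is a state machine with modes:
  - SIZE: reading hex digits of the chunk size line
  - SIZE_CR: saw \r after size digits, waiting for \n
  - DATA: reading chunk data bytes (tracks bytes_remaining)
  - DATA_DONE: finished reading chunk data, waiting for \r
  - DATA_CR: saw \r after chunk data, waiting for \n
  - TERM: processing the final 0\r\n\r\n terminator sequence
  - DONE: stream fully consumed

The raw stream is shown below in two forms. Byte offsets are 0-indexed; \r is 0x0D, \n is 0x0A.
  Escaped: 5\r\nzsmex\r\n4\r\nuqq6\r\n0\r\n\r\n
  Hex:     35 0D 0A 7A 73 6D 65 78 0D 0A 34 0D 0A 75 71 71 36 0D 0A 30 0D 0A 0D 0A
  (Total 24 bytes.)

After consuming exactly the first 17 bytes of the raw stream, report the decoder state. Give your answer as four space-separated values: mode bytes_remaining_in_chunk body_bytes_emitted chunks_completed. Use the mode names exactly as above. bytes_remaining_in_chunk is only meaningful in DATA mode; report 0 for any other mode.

Byte 0 = '5': mode=SIZE remaining=0 emitted=0 chunks_done=0
Byte 1 = 0x0D: mode=SIZE_CR remaining=0 emitted=0 chunks_done=0
Byte 2 = 0x0A: mode=DATA remaining=5 emitted=0 chunks_done=0
Byte 3 = 'z': mode=DATA remaining=4 emitted=1 chunks_done=0
Byte 4 = 's': mode=DATA remaining=3 emitted=2 chunks_done=0
Byte 5 = 'm': mode=DATA remaining=2 emitted=3 chunks_done=0
Byte 6 = 'e': mode=DATA remaining=1 emitted=4 chunks_done=0
Byte 7 = 'x': mode=DATA_DONE remaining=0 emitted=5 chunks_done=0
Byte 8 = 0x0D: mode=DATA_CR remaining=0 emitted=5 chunks_done=0
Byte 9 = 0x0A: mode=SIZE remaining=0 emitted=5 chunks_done=1
Byte 10 = '4': mode=SIZE remaining=0 emitted=5 chunks_done=1
Byte 11 = 0x0D: mode=SIZE_CR remaining=0 emitted=5 chunks_done=1
Byte 12 = 0x0A: mode=DATA remaining=4 emitted=5 chunks_done=1
Byte 13 = 'u': mode=DATA remaining=3 emitted=6 chunks_done=1
Byte 14 = 'q': mode=DATA remaining=2 emitted=7 chunks_done=1
Byte 15 = 'q': mode=DATA remaining=1 emitted=8 chunks_done=1
Byte 16 = '6': mode=DATA_DONE remaining=0 emitted=9 chunks_done=1

Answer: DATA_DONE 0 9 1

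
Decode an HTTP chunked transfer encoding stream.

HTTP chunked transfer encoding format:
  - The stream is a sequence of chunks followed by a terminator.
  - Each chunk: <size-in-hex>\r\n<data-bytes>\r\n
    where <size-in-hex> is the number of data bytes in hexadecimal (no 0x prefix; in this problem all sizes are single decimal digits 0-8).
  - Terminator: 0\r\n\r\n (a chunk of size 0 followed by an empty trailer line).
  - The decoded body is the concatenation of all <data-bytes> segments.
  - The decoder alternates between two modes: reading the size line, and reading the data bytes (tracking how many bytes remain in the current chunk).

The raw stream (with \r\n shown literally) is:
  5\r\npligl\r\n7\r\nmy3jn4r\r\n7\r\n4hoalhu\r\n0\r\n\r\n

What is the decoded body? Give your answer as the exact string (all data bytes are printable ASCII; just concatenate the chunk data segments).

Chunk 1: stream[0..1]='5' size=0x5=5, data at stream[3..8]='pligl' -> body[0..5], body so far='pligl'
Chunk 2: stream[10..11]='7' size=0x7=7, data at stream[13..20]='my3jn4r' -> body[5..12], body so far='pliglmy3jn4r'
Chunk 3: stream[22..23]='7' size=0x7=7, data at stream[25..32]='4hoalhu' -> body[12..19], body so far='pliglmy3jn4r4hoalhu'
Chunk 4: stream[34..35]='0' size=0 (terminator). Final body='pliglmy3jn4r4hoalhu' (19 bytes)

Answer: pliglmy3jn4r4hoalhu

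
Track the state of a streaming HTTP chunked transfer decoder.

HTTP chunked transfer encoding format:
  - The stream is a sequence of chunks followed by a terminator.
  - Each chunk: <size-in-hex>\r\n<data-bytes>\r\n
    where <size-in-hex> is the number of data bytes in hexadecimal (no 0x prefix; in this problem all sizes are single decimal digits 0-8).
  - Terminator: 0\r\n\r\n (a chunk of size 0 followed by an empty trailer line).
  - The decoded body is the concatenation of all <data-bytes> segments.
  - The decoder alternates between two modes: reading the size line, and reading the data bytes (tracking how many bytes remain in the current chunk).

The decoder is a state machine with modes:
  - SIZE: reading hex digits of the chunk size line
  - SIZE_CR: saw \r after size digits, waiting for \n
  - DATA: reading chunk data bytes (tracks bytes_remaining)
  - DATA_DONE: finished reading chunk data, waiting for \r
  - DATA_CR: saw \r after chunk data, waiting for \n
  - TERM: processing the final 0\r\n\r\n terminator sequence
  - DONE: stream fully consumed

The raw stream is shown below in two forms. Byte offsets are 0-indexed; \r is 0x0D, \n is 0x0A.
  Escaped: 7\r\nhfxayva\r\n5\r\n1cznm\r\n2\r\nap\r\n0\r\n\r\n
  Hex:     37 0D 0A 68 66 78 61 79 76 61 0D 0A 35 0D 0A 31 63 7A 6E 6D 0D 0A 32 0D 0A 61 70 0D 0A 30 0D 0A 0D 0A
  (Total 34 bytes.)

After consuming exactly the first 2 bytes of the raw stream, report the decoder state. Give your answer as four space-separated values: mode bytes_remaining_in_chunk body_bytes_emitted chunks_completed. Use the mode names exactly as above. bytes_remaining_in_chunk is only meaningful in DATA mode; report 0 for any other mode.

Byte 0 = '7': mode=SIZE remaining=0 emitted=0 chunks_done=0
Byte 1 = 0x0D: mode=SIZE_CR remaining=0 emitted=0 chunks_done=0

Answer: SIZE_CR 0 0 0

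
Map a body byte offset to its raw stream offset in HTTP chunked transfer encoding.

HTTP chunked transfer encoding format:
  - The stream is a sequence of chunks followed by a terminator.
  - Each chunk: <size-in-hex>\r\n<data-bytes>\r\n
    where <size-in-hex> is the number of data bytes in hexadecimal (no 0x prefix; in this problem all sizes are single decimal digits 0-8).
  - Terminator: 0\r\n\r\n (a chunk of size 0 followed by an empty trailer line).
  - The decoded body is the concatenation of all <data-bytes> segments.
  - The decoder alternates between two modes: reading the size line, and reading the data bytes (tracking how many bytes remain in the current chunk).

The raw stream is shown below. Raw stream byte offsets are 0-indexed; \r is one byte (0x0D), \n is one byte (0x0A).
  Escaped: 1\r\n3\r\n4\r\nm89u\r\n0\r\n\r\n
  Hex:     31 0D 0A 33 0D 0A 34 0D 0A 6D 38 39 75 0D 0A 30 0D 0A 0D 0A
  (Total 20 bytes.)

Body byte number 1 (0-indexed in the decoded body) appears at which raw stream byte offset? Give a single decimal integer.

Chunk 1: stream[0..1]='1' size=0x1=1, data at stream[3..4]='3' -> body[0..1], body so far='3'
Chunk 2: stream[6..7]='4' size=0x4=4, data at stream[9..13]='m89u' -> body[1..5], body so far='3m89u'
Chunk 3: stream[15..16]='0' size=0 (terminator). Final body='3m89u' (5 bytes)
Body byte 1 at stream offset 9

Answer: 9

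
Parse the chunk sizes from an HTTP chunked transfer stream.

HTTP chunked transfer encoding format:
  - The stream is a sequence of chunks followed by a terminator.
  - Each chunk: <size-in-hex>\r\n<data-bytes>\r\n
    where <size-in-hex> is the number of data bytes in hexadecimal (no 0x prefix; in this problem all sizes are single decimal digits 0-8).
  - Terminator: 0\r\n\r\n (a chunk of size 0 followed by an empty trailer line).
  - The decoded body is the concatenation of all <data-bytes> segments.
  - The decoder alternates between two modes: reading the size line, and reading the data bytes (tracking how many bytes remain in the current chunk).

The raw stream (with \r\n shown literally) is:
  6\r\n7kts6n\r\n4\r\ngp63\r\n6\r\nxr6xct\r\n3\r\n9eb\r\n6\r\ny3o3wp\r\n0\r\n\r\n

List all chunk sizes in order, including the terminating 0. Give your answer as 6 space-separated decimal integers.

Answer: 6 4 6 3 6 0

Derivation:
Chunk 1: stream[0..1]='6' size=0x6=6, data at stream[3..9]='7kts6n' -> body[0..6], body so far='7kts6n'
Chunk 2: stream[11..12]='4' size=0x4=4, data at stream[14..18]='gp63' -> body[6..10], body so far='7kts6ngp63'
Chunk 3: stream[20..21]='6' size=0x6=6, data at stream[23..29]='xr6xct' -> body[10..16], body so far='7kts6ngp63xr6xct'
Chunk 4: stream[31..32]='3' size=0x3=3, data at stream[34..37]='9eb' -> body[16..19], body so far='7kts6ngp63xr6xct9eb'
Chunk 5: stream[39..40]='6' size=0x6=6, data at stream[42..48]='y3o3wp' -> body[19..25], body so far='7kts6ngp63xr6xct9eby3o3wp'
Chunk 6: stream[50..51]='0' size=0 (terminator). Final body='7kts6ngp63xr6xct9eby3o3wp' (25 bytes)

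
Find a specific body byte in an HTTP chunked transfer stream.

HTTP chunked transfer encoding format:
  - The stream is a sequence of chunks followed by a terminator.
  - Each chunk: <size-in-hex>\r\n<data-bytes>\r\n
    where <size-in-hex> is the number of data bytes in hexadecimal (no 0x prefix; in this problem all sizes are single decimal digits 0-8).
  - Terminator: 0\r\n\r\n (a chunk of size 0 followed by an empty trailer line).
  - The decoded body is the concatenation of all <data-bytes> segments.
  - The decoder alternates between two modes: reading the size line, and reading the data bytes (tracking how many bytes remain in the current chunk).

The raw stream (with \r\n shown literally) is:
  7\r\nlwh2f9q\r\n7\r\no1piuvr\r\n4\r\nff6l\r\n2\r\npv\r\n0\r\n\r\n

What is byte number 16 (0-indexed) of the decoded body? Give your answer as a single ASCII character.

Answer: 6

Derivation:
Chunk 1: stream[0..1]='7' size=0x7=7, data at stream[3..10]='lwh2f9q' -> body[0..7], body so far='lwh2f9q'
Chunk 2: stream[12..13]='7' size=0x7=7, data at stream[15..22]='o1piuvr' -> body[7..14], body so far='lwh2f9qo1piuvr'
Chunk 3: stream[24..25]='4' size=0x4=4, data at stream[27..31]='ff6l' -> body[14..18], body so far='lwh2f9qo1piuvrff6l'
Chunk 4: stream[33..34]='2' size=0x2=2, data at stream[36..38]='pv' -> body[18..20], body so far='lwh2f9qo1piuvrff6lpv'
Chunk 5: stream[40..41]='0' size=0 (terminator). Final body='lwh2f9qo1piuvrff6lpv' (20 bytes)
Body byte 16 = '6'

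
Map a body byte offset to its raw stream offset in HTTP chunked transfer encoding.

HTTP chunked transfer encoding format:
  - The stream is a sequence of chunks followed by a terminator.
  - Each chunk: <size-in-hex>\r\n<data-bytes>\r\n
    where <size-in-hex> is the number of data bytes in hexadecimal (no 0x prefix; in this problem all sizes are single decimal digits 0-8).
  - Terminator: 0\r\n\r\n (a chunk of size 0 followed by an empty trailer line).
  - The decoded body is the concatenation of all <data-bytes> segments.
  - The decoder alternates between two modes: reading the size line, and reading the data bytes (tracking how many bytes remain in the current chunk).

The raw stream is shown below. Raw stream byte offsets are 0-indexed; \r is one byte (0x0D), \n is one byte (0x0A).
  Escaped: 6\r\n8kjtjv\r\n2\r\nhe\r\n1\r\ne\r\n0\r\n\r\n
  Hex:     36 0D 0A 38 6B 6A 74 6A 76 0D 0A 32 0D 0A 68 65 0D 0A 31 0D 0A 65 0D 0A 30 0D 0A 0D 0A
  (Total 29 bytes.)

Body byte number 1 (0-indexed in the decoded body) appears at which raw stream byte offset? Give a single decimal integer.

Chunk 1: stream[0..1]='6' size=0x6=6, data at stream[3..9]='8kjtjv' -> body[0..6], body so far='8kjtjv'
Chunk 2: stream[11..12]='2' size=0x2=2, data at stream[14..16]='he' -> body[6..8], body so far='8kjtjvhe'
Chunk 3: stream[18..19]='1' size=0x1=1, data at stream[21..22]='e' -> body[8..9], body so far='8kjtjvhee'
Chunk 4: stream[24..25]='0' size=0 (terminator). Final body='8kjtjvhee' (9 bytes)
Body byte 1 at stream offset 4

Answer: 4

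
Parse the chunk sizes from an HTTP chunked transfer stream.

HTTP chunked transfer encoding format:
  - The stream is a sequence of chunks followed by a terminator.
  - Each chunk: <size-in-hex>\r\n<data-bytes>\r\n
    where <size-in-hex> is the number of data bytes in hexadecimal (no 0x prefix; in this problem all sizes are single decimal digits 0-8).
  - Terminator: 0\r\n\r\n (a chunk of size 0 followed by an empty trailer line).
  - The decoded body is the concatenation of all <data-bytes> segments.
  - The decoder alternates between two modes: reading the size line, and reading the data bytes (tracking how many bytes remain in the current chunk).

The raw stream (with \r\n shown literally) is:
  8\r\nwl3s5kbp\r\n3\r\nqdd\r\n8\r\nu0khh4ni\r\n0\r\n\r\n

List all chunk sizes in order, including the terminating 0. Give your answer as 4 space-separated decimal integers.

Answer: 8 3 8 0

Derivation:
Chunk 1: stream[0..1]='8' size=0x8=8, data at stream[3..11]='wl3s5kbp' -> body[0..8], body so far='wl3s5kbp'
Chunk 2: stream[13..14]='3' size=0x3=3, data at stream[16..19]='qdd' -> body[8..11], body so far='wl3s5kbpqdd'
Chunk 3: stream[21..22]='8' size=0x8=8, data at stream[24..32]='u0khh4ni' -> body[11..19], body so far='wl3s5kbpqddu0khh4ni'
Chunk 4: stream[34..35]='0' size=0 (terminator). Final body='wl3s5kbpqddu0khh4ni' (19 bytes)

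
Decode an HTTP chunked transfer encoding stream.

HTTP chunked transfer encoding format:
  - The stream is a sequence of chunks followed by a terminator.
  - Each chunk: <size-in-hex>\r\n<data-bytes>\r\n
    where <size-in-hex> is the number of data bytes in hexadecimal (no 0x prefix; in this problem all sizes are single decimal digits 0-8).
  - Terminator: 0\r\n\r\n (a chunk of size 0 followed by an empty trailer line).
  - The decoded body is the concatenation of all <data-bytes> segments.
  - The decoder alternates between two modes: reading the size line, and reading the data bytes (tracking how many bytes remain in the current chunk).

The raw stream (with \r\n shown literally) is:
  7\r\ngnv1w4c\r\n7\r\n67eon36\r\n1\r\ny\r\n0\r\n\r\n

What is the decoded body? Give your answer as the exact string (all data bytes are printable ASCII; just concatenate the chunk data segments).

Chunk 1: stream[0..1]='7' size=0x7=7, data at stream[3..10]='gnv1w4c' -> body[0..7], body so far='gnv1w4c'
Chunk 2: stream[12..13]='7' size=0x7=7, data at stream[15..22]='67eon36' -> body[7..14], body so far='gnv1w4c67eon36'
Chunk 3: stream[24..25]='1' size=0x1=1, data at stream[27..28]='y' -> body[14..15], body so far='gnv1w4c67eon36y'
Chunk 4: stream[30..31]='0' size=0 (terminator). Final body='gnv1w4c67eon36y' (15 bytes)

Answer: gnv1w4c67eon36y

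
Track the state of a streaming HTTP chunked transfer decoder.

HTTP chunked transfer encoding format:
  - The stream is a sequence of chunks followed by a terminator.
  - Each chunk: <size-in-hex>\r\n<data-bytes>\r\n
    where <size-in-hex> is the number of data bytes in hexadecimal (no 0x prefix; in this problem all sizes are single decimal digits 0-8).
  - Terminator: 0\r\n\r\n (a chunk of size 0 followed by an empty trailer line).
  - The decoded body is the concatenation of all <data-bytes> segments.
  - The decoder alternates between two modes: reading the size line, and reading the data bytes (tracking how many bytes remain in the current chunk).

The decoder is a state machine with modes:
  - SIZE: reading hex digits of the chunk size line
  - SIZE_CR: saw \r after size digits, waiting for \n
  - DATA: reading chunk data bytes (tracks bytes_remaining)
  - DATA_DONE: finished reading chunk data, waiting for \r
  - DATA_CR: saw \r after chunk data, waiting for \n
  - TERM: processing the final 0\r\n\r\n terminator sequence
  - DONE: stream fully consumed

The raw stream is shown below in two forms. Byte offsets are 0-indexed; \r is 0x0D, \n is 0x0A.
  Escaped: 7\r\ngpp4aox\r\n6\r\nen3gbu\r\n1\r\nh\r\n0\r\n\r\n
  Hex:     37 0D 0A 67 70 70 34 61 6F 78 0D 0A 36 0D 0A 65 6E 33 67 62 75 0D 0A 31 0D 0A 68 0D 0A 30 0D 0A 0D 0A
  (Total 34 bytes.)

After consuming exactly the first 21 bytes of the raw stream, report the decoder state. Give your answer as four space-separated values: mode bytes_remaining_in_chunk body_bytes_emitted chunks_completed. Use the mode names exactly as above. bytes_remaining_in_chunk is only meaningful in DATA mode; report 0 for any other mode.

Answer: DATA_DONE 0 13 1

Derivation:
Byte 0 = '7': mode=SIZE remaining=0 emitted=0 chunks_done=0
Byte 1 = 0x0D: mode=SIZE_CR remaining=0 emitted=0 chunks_done=0
Byte 2 = 0x0A: mode=DATA remaining=7 emitted=0 chunks_done=0
Byte 3 = 'g': mode=DATA remaining=6 emitted=1 chunks_done=0
Byte 4 = 'p': mode=DATA remaining=5 emitted=2 chunks_done=0
Byte 5 = 'p': mode=DATA remaining=4 emitted=3 chunks_done=0
Byte 6 = '4': mode=DATA remaining=3 emitted=4 chunks_done=0
Byte 7 = 'a': mode=DATA remaining=2 emitted=5 chunks_done=0
Byte 8 = 'o': mode=DATA remaining=1 emitted=6 chunks_done=0
Byte 9 = 'x': mode=DATA_DONE remaining=0 emitted=7 chunks_done=0
Byte 10 = 0x0D: mode=DATA_CR remaining=0 emitted=7 chunks_done=0
Byte 11 = 0x0A: mode=SIZE remaining=0 emitted=7 chunks_done=1
Byte 12 = '6': mode=SIZE remaining=0 emitted=7 chunks_done=1
Byte 13 = 0x0D: mode=SIZE_CR remaining=0 emitted=7 chunks_done=1
Byte 14 = 0x0A: mode=DATA remaining=6 emitted=7 chunks_done=1
Byte 15 = 'e': mode=DATA remaining=5 emitted=8 chunks_done=1
Byte 16 = 'n': mode=DATA remaining=4 emitted=9 chunks_done=1
Byte 17 = '3': mode=DATA remaining=3 emitted=10 chunks_done=1
Byte 18 = 'g': mode=DATA remaining=2 emitted=11 chunks_done=1
Byte 19 = 'b': mode=DATA remaining=1 emitted=12 chunks_done=1
Byte 20 = 'u': mode=DATA_DONE remaining=0 emitted=13 chunks_done=1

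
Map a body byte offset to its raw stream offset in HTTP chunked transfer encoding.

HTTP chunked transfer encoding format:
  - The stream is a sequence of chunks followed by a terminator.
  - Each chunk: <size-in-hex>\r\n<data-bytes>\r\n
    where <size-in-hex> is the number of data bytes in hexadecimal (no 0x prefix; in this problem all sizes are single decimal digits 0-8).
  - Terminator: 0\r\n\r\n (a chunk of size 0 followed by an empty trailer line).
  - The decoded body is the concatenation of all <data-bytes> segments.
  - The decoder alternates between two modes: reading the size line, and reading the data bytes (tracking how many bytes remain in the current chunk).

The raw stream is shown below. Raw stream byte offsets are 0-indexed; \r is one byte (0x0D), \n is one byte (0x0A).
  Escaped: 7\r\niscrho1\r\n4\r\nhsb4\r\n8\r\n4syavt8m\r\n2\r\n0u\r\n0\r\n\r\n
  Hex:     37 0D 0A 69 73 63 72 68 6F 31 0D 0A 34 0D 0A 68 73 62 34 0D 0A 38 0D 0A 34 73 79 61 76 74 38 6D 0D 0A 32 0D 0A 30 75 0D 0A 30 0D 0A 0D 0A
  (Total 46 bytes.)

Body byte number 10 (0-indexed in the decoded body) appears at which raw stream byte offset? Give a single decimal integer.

Answer: 18

Derivation:
Chunk 1: stream[0..1]='7' size=0x7=7, data at stream[3..10]='iscrho1' -> body[0..7], body so far='iscrho1'
Chunk 2: stream[12..13]='4' size=0x4=4, data at stream[15..19]='hsb4' -> body[7..11], body so far='iscrho1hsb4'
Chunk 3: stream[21..22]='8' size=0x8=8, data at stream[24..32]='4syavt8m' -> body[11..19], body so far='iscrho1hsb44syavt8m'
Chunk 4: stream[34..35]='2' size=0x2=2, data at stream[37..39]='0u' -> body[19..21], body so far='iscrho1hsb44syavt8m0u'
Chunk 5: stream[41..42]='0' size=0 (terminator). Final body='iscrho1hsb44syavt8m0u' (21 bytes)
Body byte 10 at stream offset 18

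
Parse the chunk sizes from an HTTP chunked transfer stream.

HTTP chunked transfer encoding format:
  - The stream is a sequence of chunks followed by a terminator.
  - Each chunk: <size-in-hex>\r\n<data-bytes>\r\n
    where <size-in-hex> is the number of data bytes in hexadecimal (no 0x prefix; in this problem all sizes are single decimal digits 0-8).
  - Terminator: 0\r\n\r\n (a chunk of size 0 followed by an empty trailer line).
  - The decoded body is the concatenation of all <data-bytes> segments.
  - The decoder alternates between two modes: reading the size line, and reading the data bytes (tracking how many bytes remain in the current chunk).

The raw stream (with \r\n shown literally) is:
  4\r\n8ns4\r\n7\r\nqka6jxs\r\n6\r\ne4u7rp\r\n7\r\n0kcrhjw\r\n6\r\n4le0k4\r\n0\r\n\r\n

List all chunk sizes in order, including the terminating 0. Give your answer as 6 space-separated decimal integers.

Chunk 1: stream[0..1]='4' size=0x4=4, data at stream[3..7]='8ns4' -> body[0..4], body so far='8ns4'
Chunk 2: stream[9..10]='7' size=0x7=7, data at stream[12..19]='qka6jxs' -> body[4..11], body so far='8ns4qka6jxs'
Chunk 3: stream[21..22]='6' size=0x6=6, data at stream[24..30]='e4u7rp' -> body[11..17], body so far='8ns4qka6jxse4u7rp'
Chunk 4: stream[32..33]='7' size=0x7=7, data at stream[35..42]='0kcrhjw' -> body[17..24], body so far='8ns4qka6jxse4u7rp0kcrhjw'
Chunk 5: stream[44..45]='6' size=0x6=6, data at stream[47..53]='4le0k4' -> body[24..30], body so far='8ns4qka6jxse4u7rp0kcrhjw4le0k4'
Chunk 6: stream[55..56]='0' size=0 (terminator). Final body='8ns4qka6jxse4u7rp0kcrhjw4le0k4' (30 bytes)

Answer: 4 7 6 7 6 0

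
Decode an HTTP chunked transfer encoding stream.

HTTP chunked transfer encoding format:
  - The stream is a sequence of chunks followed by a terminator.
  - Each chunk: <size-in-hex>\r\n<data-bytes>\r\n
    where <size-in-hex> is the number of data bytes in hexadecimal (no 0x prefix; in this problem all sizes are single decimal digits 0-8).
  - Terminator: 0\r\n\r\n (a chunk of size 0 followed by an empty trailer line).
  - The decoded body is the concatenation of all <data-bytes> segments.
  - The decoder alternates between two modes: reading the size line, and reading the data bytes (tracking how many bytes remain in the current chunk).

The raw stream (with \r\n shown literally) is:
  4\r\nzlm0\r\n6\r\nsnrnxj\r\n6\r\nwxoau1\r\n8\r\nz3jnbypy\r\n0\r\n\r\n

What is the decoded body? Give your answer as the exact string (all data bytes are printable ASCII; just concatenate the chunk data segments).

Answer: zlm0snrnxjwxoau1z3jnbypy

Derivation:
Chunk 1: stream[0..1]='4' size=0x4=4, data at stream[3..7]='zlm0' -> body[0..4], body so far='zlm0'
Chunk 2: stream[9..10]='6' size=0x6=6, data at stream[12..18]='snrnxj' -> body[4..10], body so far='zlm0snrnxj'
Chunk 3: stream[20..21]='6' size=0x6=6, data at stream[23..29]='wxoau1' -> body[10..16], body so far='zlm0snrnxjwxoau1'
Chunk 4: stream[31..32]='8' size=0x8=8, data at stream[34..42]='z3jnbypy' -> body[16..24], body so far='zlm0snrnxjwxoau1z3jnbypy'
Chunk 5: stream[44..45]='0' size=0 (terminator). Final body='zlm0snrnxjwxoau1z3jnbypy' (24 bytes)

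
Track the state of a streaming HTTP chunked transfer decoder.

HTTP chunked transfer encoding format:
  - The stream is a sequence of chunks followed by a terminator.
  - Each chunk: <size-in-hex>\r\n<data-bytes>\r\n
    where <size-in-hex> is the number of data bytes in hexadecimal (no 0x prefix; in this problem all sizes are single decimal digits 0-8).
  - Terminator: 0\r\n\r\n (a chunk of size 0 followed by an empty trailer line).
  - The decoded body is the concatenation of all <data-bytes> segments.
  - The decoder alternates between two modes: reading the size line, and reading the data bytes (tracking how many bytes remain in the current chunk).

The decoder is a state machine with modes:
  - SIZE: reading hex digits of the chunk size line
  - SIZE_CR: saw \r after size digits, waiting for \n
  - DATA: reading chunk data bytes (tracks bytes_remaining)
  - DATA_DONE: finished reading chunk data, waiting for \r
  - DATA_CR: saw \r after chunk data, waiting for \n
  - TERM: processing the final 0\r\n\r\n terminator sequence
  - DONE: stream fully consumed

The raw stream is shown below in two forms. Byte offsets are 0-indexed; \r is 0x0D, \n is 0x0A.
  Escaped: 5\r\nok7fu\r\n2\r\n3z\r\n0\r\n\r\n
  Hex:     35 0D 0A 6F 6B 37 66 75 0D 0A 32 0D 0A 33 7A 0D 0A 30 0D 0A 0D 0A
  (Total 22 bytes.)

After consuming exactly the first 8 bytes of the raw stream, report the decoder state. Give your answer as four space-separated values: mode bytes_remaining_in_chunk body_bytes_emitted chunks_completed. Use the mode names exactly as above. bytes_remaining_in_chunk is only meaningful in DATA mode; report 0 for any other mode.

Byte 0 = '5': mode=SIZE remaining=0 emitted=0 chunks_done=0
Byte 1 = 0x0D: mode=SIZE_CR remaining=0 emitted=0 chunks_done=0
Byte 2 = 0x0A: mode=DATA remaining=5 emitted=0 chunks_done=0
Byte 3 = 'o': mode=DATA remaining=4 emitted=1 chunks_done=0
Byte 4 = 'k': mode=DATA remaining=3 emitted=2 chunks_done=0
Byte 5 = '7': mode=DATA remaining=2 emitted=3 chunks_done=0
Byte 6 = 'f': mode=DATA remaining=1 emitted=4 chunks_done=0
Byte 7 = 'u': mode=DATA_DONE remaining=0 emitted=5 chunks_done=0

Answer: DATA_DONE 0 5 0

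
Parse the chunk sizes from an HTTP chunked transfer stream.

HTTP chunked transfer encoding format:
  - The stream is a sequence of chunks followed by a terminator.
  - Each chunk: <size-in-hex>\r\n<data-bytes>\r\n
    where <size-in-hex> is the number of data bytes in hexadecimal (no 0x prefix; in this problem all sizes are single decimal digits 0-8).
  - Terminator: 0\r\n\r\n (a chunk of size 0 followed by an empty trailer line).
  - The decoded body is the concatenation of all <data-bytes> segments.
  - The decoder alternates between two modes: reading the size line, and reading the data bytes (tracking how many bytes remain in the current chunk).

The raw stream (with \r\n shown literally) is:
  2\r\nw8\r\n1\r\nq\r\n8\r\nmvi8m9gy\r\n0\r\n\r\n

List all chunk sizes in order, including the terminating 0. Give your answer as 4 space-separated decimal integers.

Chunk 1: stream[0..1]='2' size=0x2=2, data at stream[3..5]='w8' -> body[0..2], body so far='w8'
Chunk 2: stream[7..8]='1' size=0x1=1, data at stream[10..11]='q' -> body[2..3], body so far='w8q'
Chunk 3: stream[13..14]='8' size=0x8=8, data at stream[16..24]='mvi8m9gy' -> body[3..11], body so far='w8qmvi8m9gy'
Chunk 4: stream[26..27]='0' size=0 (terminator). Final body='w8qmvi8m9gy' (11 bytes)

Answer: 2 1 8 0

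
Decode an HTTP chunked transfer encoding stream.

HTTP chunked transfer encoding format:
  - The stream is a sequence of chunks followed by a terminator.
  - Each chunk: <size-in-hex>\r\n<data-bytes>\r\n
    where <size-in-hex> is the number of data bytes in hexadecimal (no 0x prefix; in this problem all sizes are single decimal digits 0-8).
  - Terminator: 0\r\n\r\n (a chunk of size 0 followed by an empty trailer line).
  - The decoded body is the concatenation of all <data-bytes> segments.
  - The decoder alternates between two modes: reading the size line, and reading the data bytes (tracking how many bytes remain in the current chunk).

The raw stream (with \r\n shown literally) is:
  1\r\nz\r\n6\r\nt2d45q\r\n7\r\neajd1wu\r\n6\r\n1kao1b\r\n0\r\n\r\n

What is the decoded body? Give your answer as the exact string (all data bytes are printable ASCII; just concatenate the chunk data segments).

Answer: zt2d45qeajd1wu1kao1b

Derivation:
Chunk 1: stream[0..1]='1' size=0x1=1, data at stream[3..4]='z' -> body[0..1], body so far='z'
Chunk 2: stream[6..7]='6' size=0x6=6, data at stream[9..15]='t2d45q' -> body[1..7], body so far='zt2d45q'
Chunk 3: stream[17..18]='7' size=0x7=7, data at stream[20..27]='eajd1wu' -> body[7..14], body so far='zt2d45qeajd1wu'
Chunk 4: stream[29..30]='6' size=0x6=6, data at stream[32..38]='1kao1b' -> body[14..20], body so far='zt2d45qeajd1wu1kao1b'
Chunk 5: stream[40..41]='0' size=0 (terminator). Final body='zt2d45qeajd1wu1kao1b' (20 bytes)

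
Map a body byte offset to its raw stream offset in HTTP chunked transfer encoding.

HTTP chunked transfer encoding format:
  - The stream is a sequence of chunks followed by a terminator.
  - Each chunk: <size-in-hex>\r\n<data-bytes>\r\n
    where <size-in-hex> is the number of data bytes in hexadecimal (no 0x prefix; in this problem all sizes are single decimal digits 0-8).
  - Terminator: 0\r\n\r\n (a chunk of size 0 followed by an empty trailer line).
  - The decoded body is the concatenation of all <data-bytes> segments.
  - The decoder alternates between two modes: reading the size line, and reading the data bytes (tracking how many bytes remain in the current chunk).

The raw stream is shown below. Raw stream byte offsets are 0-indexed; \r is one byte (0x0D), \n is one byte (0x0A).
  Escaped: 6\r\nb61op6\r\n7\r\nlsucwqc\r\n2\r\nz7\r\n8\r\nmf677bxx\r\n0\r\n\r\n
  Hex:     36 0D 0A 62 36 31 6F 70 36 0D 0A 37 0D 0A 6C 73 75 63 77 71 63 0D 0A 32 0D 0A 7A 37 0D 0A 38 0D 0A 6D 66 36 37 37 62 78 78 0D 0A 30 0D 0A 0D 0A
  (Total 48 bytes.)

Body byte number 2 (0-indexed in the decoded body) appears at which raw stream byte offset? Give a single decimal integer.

Chunk 1: stream[0..1]='6' size=0x6=6, data at stream[3..9]='b61op6' -> body[0..6], body so far='b61op6'
Chunk 2: stream[11..12]='7' size=0x7=7, data at stream[14..21]='lsucwqc' -> body[6..13], body so far='b61op6lsucwqc'
Chunk 3: stream[23..24]='2' size=0x2=2, data at stream[26..28]='z7' -> body[13..15], body so far='b61op6lsucwqcz7'
Chunk 4: stream[30..31]='8' size=0x8=8, data at stream[33..41]='mf677bxx' -> body[15..23], body so far='b61op6lsucwqcz7mf677bxx'
Chunk 5: stream[43..44]='0' size=0 (terminator). Final body='b61op6lsucwqcz7mf677bxx' (23 bytes)
Body byte 2 at stream offset 5

Answer: 5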